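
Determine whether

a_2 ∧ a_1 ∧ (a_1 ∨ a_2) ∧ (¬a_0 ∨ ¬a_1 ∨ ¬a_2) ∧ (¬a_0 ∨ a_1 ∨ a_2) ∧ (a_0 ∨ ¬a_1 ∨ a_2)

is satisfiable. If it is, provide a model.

a_0=F; a_1=T; a_2=T

Unit clause (a_2) forces a_2 = True.
Unit clause (a_1) forces a_1 = True.
In (¬a_0 ∨ ¬a_1 ∨ ¬a_2) only ¬a_0 is left, so a_0 = False.
Check each clause:
  (a_2): a_2 holds.
  (a_1): a_1 holds.
  (a_1 ∨ a_2): a_1 holds.
  (¬a_0 ∨ ¬a_1 ∨ ¬a_2): ¬a_0 holds.
  (¬a_0 ∨ a_1 ∨ a_2): ¬a_0 holds.
  (a_0 ∨ ¬a_1 ∨ a_2): a_2 holds.
All clauses satisfied.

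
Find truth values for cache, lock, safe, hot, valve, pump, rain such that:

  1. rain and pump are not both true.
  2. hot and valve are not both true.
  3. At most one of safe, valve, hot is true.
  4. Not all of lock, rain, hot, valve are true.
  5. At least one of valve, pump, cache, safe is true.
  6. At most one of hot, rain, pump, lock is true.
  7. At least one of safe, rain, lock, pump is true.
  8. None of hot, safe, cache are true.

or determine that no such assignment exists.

cache=F; lock=F; safe=F; hot=F; valve=T; pump=F; rain=T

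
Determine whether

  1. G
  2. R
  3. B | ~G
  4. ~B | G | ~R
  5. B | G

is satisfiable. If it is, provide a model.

Unit clause (G) forces G = True.
Unit clause (R) forces R = True.
In (B | ~G) only B is left, so B = True.
All clauses satisfied.

B = True, G = True, R = True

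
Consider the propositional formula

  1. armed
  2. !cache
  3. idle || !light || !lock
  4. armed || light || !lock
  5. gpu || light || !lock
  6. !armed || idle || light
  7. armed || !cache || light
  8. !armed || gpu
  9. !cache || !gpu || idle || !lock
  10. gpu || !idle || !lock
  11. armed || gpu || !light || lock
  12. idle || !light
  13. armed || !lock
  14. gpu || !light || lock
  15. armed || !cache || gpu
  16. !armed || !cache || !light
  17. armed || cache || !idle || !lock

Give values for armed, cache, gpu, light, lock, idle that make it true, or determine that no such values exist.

Unit clause (armed) forces armed = True.
Unit clause (!cache) forces cache = False.
In (!armed || gpu) only gpu is left, so gpu = True.
Set light = True.
  then (idle || !light) forces idle = True.
Set lock = False.
All clauses satisfied.

armed = True, cache = False, gpu = True, light = True, lock = False, idle = True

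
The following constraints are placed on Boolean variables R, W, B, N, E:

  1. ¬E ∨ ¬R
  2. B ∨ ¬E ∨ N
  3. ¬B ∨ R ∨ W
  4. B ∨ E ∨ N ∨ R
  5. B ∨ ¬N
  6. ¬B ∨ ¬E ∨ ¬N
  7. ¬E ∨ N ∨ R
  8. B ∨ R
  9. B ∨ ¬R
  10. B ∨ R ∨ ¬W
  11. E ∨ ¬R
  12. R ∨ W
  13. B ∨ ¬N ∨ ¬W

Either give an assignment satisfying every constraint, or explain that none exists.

Try R = True:
  (¬E ∨ ¬R) forces E = False.
  clause (E ∨ ¬R) is falsified — backtrack.
So R = False.
  then (B ∨ R) forces B = True.
  then (R ∨ W) forces W = True.
Set N = False.
  then (¬E ∨ N ∨ R) forces E = False.
All clauses satisfied.

R=F; W=T; B=T; N=F; E=F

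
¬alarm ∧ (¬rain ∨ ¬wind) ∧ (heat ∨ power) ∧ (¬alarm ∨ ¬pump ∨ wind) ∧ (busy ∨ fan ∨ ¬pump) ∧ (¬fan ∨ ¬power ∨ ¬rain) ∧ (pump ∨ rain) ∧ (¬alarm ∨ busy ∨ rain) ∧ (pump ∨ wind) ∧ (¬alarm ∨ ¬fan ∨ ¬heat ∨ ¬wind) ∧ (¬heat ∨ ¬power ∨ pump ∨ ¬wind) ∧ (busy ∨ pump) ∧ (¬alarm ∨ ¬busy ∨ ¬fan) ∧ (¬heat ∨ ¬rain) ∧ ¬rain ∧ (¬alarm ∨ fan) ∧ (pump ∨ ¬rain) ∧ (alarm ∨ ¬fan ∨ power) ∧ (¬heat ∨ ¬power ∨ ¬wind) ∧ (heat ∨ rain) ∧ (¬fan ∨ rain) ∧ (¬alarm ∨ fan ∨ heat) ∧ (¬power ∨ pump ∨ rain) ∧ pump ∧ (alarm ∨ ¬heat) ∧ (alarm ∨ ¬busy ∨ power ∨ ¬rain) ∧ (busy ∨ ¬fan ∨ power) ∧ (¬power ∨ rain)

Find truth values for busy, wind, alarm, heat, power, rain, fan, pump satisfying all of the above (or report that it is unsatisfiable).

Case alarm = True:
  Clause (¬alarm) is falsified — contradiction.
Case alarm = False:
  (¬rain) forces rain = False.
  (pump ∨ rain) forces pump = True.
  (heat ∨ rain) forces heat = True.
  Clause (alarm ∨ ¬heat) is falsified — contradiction.
Both cases fail, so the formula is unsatisfiable.

UNSATISFIABLE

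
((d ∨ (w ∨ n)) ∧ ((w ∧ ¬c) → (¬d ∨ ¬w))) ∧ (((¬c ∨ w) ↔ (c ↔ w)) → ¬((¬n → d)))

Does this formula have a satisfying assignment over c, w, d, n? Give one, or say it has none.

c = True, w = True, d = False, n = False

  (d ∨ (w ∨ n)) ∧ ((w ∧ ¬c) → (¬d ∨ ¬w)) = True
    d ∨ (w ∨ n) = True
      w ∨ n = True
    (w ∧ ¬c) → (¬d ∨ ¬w) = True
      w ∧ ¬c = False
        ¬c = False
      ¬d ∨ ¬w = True
        ¬d = True
        ¬w = False
  ((¬c ∨ w) ↔ (c ↔ w)) → ¬((¬n → d)) = True
    (¬c ∨ w) ↔ (c ↔ w) = True
      ¬c ∨ w = True
        ¬c = False
      c ↔ w = True
    ¬((¬n → d)) = True
      ¬n → d = False
        ¬n = True
Both conjuncts True, so the formula holds.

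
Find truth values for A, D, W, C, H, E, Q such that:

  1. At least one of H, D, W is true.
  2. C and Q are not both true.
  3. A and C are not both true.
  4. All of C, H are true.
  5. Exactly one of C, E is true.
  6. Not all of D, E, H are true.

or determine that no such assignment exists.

A = False, D = True, W = True, C = True, H = True, E = False, Q = False

  (1) {H, D, W}: 3 true — at least one ✓
  (2) C=T, Q=F — not both ✓
  (3) A=F, C=T — not both ✓
  (4) {C, H}: all 2 true ✓
  (5) {C, E}: 1 true — exactly one ✓
  (6) {D, E, H}: 2/3 true — not all ✓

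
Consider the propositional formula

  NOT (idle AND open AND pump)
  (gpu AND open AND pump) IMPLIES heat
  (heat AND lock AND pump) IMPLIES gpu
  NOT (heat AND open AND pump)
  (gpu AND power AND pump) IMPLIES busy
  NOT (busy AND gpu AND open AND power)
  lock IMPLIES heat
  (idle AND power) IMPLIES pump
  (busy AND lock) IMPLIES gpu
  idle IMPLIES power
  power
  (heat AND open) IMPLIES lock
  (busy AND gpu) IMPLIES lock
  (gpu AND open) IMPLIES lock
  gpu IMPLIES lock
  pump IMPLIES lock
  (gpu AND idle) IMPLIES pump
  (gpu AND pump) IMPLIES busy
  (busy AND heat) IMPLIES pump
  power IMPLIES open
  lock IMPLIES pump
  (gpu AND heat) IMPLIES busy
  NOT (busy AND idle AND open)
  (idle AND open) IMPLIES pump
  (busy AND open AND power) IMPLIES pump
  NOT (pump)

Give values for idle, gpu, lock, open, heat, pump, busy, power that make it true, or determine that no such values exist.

Unit clause (NOT pump) forces pump = False.
Unit clause (power) forces power = True.
In (NOT lock OR pump) only NOT lock is left, so lock = False.
In (open OR NOT power) only open is left, so open = True.
In (NOT heat OR lock OR NOT open) only NOT heat is left, so heat = False.
In (NOT gpu OR lock) only NOT gpu is left, so gpu = False.
In (NOT idle OR NOT open OR pump) only NOT idle is left, so idle = False.
In (NOT busy OR NOT open OR NOT power OR pump) only NOT busy is left, so busy = False.
All clauses satisfied.

idle: False; gpu: False; lock: False; open: True; heat: False; pump: False; busy: False; power: True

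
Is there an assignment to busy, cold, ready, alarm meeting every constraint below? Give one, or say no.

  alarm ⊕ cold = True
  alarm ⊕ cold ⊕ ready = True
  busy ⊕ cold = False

busy=T, cold=T, ready=F, alarm=F

alarm ⊕ cold = F ⊕ T = True ✓
alarm ⊕ cold ⊕ ready = F ⊕ T ⊕ F = True ✓
busy ⊕ cold = T ⊕ T = False ✓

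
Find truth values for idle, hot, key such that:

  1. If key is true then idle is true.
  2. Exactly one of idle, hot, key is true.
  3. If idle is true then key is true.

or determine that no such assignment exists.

idle = False, hot = True, key = False

  (1) key=F ⇒ idle: vacuous ✓
  (2) {idle, hot, key}: 1 true — exactly one ✓
  (3) idle=F ⇒ key: vacuous ✓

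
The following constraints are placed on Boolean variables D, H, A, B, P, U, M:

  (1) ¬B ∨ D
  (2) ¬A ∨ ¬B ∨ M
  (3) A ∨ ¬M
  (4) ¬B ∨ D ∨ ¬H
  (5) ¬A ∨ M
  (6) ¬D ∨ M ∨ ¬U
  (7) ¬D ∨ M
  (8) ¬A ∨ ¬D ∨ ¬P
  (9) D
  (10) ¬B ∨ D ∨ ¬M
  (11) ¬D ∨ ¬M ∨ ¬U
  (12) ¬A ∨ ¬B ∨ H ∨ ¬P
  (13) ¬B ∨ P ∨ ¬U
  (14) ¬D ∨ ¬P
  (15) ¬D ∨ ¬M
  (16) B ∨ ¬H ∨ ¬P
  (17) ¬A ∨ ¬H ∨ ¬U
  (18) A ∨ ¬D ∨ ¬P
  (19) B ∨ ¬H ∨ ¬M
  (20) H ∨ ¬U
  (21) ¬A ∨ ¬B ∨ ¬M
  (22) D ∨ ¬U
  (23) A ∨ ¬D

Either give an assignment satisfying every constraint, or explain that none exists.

Unsatisfiable

Case D = True:
  (¬D ∨ M) forces M = True.
  Clause (¬D ∨ ¬M) is falsified — contradiction.
Case D = False:
  Clause (D) is falsified — contradiction.
Both cases fail, so the formula is unsatisfiable.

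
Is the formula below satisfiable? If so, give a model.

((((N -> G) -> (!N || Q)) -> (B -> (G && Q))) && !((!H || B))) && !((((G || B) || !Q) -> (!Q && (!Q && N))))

H = True, G = True, N = False, Q = False, B = False

  (((N -> G) -> (!N || Q)) -> (B -> (G && Q))) && !((!H || B)) = True
    ((N -> G) -> (!N || Q)) -> (B -> (G && Q)) = True
      (N -> G) -> (!N || Q) = True
        N -> G = True
        !N || Q = True
          !N = True
      B -> (G && Q) = True
        G && Q = False
    !((!H || B)) = True
      !H || B = False
        !H = False
  !((((G || B) || !Q) -> (!Q && (!Q && N)))) = True
    ((G || B) || !Q) -> (!Q && (!Q && N)) = False
      (G || B) || !Q = True
        G || B = True
        !Q = True
      !Q && (!Q && N) = False
        !Q = True
        !Q && N = False
          !Q = True
Both conjuncts True, so the formula holds.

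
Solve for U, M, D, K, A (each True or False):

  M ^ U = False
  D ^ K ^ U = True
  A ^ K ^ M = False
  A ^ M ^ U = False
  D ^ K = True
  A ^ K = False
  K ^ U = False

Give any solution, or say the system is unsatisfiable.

U = False; M = False; D = True; K = False; A = False

M ^ U = F ^ F = False ✓
D ^ K ^ U = T ^ F ^ F = True ✓
A ^ K ^ M = F ^ F ^ F = False ✓
A ^ M ^ U = F ^ F ^ F = False ✓
D ^ K = T ^ F = True ✓
A ^ K = F ^ F = False ✓
K ^ U = F ^ F = False ✓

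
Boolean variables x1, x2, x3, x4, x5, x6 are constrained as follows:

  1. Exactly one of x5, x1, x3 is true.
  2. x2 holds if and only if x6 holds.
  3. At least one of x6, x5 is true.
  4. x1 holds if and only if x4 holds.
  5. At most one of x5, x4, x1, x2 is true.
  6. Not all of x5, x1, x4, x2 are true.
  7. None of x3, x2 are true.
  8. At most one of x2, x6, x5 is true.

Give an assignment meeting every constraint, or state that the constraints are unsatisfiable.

x1: False, x2: False, x3: False, x4: False, x5: True, x6: False

  (1) {x5, x1, x3}: 1 true — exactly one ✓
  (2) x2=F, x6=F — same ✓
  (3) {x6, x5}: 1 true — at least one ✓
  (4) x1=F, x4=F — same ✓
  (5) {x5, x4, x1, x2}: 1 true — at most one ✓
  (6) {x5, x1, x4, x2}: 1/4 true — not all ✓
  (7) {x3, x2}: 0 true — none ✓
  (8) {x2, x6, x5}: 1 true — at most one ✓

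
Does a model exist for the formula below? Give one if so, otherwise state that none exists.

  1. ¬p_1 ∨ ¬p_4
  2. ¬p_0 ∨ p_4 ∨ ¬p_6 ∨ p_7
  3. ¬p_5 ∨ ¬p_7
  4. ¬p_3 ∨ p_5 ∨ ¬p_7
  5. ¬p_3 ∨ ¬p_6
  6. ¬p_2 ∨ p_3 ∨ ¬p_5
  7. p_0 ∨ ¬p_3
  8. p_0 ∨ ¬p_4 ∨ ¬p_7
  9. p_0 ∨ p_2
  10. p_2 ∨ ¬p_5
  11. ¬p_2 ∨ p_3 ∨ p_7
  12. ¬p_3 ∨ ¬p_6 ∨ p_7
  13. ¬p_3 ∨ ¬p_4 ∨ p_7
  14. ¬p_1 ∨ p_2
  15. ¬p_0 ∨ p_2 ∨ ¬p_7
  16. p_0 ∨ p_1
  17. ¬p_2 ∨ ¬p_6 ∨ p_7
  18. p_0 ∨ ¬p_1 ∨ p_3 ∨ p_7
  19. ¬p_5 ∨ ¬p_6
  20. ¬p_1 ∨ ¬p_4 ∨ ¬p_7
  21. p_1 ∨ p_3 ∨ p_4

p_0=T, p_1=F, p_2=T, p_3=F, p_4=T, p_5=F, p_6=F, p_7=T

Set p_0 = True.
Set p_1 = False.
Set p_2 = True.
Set p_3 = False.
  then (¬p_2 ∨ p_3 ∨ ¬p_5) forces p_5 = False.
  then (¬p_2 ∨ p_3 ∨ p_7) forces p_7 = True.
  then (p_1 ∨ p_3 ∨ p_4) forces p_4 = True.
Set p_6 = False.
All clauses satisfied.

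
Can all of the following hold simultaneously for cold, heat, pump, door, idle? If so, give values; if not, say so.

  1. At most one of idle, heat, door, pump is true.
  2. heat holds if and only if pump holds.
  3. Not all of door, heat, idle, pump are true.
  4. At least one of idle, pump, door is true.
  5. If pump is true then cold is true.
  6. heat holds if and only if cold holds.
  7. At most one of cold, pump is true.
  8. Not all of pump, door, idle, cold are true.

cold=F; heat=F; pump=F; door=T; idle=F

  (1) {idle, heat, door, pump}: 1 true — at most one ✓
  (2) heat=F, pump=F — same ✓
  (3) {door, heat, idle, pump}: 1/4 true — not all ✓
  (4) {idle, pump, door}: 1 true — at least one ✓
  (5) pump=F ⇒ cold: vacuous ✓
  (6) heat=F, cold=F — same ✓
  (7) {cold, pump}: 0 true — at most one ✓
  (8) {pump, door, idle, cold}: 1/4 true — not all ✓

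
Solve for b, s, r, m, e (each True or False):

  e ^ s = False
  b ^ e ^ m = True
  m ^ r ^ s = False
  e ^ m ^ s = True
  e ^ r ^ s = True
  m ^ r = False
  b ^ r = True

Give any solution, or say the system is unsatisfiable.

b: False, s: False, r: True, m: True, e: False

e ^ s = F ^ F = False ✓
b ^ e ^ m = F ^ F ^ T = True ✓
m ^ r ^ s = T ^ T ^ F = False ✓
e ^ m ^ s = F ^ T ^ F = True ✓
e ^ r ^ s = F ^ T ^ F = True ✓
m ^ r = T ^ T = False ✓
b ^ r = F ^ T = True ✓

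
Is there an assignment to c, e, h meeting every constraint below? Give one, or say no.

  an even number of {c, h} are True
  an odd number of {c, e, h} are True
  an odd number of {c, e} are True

c = False; e = True; h = False

{c, h}: 0 true → even ✓
{c, e, h}: 1 true → odd ✓
{c, e}: 1 true → odd ✓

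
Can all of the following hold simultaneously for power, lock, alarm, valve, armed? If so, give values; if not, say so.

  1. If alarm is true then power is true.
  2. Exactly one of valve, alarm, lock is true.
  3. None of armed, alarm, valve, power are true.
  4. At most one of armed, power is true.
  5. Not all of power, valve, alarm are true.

power=F; lock=T; alarm=F; valve=F; armed=F

  (1) alarm=F ⇒ power: vacuous ✓
  (2) {valve, alarm, lock}: 1 true — exactly one ✓
  (3) {armed, alarm, valve, power}: 0 true — none ✓
  (4) {armed, power}: 0 true — at most one ✓
  (5) {power, valve, alarm}: 0/3 true — not all ✓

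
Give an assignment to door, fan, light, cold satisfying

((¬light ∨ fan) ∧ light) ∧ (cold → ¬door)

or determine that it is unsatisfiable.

door = False, fan = True, light = True, cold = False

  (¬light ∨ fan) ∧ light = True
    ¬light ∨ fan = True
      ¬light = False
  cold → ¬door = True
    ¬door = True
Both conjuncts True, so the formula holds.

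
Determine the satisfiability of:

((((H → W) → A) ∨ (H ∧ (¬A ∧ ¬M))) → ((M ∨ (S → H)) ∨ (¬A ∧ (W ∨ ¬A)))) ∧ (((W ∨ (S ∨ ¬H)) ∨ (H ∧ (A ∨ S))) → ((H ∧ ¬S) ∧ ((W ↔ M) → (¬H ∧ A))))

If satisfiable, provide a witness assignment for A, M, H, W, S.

A = False, M = False, H = True, W = True, S = False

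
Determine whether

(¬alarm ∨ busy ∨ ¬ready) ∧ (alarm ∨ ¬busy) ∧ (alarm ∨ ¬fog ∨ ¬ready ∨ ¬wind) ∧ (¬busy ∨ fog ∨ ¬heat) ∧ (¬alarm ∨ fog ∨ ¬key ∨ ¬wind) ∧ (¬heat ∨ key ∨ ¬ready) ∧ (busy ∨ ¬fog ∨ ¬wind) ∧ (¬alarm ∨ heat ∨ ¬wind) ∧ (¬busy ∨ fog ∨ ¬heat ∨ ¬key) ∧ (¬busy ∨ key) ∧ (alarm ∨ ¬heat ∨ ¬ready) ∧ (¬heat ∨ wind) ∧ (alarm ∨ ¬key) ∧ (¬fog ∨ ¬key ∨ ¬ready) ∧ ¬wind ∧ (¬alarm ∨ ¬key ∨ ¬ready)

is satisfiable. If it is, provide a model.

heat=F, key=F, alarm=F, busy=F, ready=T, fog=T, wind=F

Unit clause (¬wind) forces wind = False.
In (¬heat ∨ wind) only ¬heat is left, so heat = False.
Set key = False.
  then (¬busy ∨ key) forces busy = False.
Set alarm = False.
Set ready = True.
Set fog = True.
All clauses satisfied.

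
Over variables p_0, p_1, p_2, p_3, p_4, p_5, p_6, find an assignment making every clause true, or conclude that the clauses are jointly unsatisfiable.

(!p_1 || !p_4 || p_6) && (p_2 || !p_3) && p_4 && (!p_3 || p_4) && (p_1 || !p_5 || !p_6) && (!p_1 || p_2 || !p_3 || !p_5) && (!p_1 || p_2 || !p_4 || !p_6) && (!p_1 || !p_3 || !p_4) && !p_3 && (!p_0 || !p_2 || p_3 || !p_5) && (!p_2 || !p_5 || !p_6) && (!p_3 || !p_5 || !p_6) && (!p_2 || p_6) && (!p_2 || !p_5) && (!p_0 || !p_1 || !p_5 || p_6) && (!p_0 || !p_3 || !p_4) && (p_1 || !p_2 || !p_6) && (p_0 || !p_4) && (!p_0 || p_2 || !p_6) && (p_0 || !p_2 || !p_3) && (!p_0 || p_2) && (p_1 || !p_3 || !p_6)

Unit clause (p_4) forces p_4 = True.
Unit clause (!p_3) forces p_3 = False.
In (p_0 || !p_4) only p_0 is left, so p_0 = True.
In (!p_0 || p_2) only p_2 is left, so p_2 = True.
In (!p_0 || !p_2 || p_3 || !p_5) only !p_5 is left, so p_5 = False.
In (!p_2 || p_6) only p_6 is left, so p_6 = True.
In (p_1 || !p_2 || !p_6) only p_1 is left, so p_1 = True.
All clauses satisfied.

p_0=T; p_1=T; p_2=T; p_3=F; p_4=T; p_5=F; p_6=T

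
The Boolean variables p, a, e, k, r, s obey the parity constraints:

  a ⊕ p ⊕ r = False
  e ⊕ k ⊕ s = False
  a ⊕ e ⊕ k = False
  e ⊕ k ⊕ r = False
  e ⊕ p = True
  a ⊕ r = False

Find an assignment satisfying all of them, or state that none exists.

p = False, a = True, e = True, k = False, r = True, s = True

a ⊕ p ⊕ r = T ⊕ F ⊕ T = False ✓
e ⊕ k ⊕ s = T ⊕ F ⊕ T = False ✓
a ⊕ e ⊕ k = T ⊕ T ⊕ F = False ✓
e ⊕ k ⊕ r = T ⊕ F ⊕ T = False ✓
e ⊕ p = T ⊕ F = True ✓
a ⊕ r = T ⊕ T = False ✓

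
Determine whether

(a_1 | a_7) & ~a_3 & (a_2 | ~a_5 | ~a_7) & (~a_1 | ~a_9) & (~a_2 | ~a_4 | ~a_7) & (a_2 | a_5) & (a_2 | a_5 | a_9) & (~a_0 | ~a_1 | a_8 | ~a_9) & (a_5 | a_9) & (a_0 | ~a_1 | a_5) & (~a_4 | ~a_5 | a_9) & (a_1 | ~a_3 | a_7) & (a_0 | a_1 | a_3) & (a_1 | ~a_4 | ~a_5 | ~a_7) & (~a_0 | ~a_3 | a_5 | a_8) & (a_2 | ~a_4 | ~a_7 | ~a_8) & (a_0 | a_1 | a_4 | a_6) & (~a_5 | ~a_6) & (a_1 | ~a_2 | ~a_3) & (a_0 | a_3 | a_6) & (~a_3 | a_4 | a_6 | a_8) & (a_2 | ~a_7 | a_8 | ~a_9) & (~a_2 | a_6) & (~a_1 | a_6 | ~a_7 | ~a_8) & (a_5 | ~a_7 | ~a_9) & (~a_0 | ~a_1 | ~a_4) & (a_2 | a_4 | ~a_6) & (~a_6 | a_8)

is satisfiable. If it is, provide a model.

a_0 = True, a_1 = True, a_2 = False, a_3 = False, a_4 = False, a_5 = True, a_6 = False, a_7 = False, a_8 = False, a_9 = False

Unit clause (~a_3) forces a_3 = False.
Set a_0 = True.
Set a_1 = True.
  then (~a_1 | ~a_9) forces a_9 = False.
  then (a_5 | a_9) forces a_5 = True.
  then (~a_4 | ~a_5 | a_9) forces a_4 = False.
  then (~a_5 | ~a_6) forces a_6 = False.
  then (~a_2 | a_6) forces a_2 = False.
  then (a_2 | ~a_5 | ~a_7) forces a_7 = False.
Set a_8 = False.
All clauses satisfied.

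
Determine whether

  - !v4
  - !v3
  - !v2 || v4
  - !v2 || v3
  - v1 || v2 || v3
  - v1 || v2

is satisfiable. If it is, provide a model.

Unit clause (!v4) forces v4 = False.
Unit clause (!v3) forces v3 = False.
In (!v2 || v4) only !v2 is left, so v2 = False.
In (v1 || v2 || v3) only v1 is left, so v1 = True.
Check each clause:
  (!v4): !v4 holds.
  (!v3): !v3 holds.
  (!v2 || v4): !v2 holds.
  (!v2 || v3): !v2 holds.
  (v1 || v2 || v3): v1 holds.
  (v1 || v2): v1 holds.
All clauses satisfied.

v1: True; v2: False; v3: False; v4: False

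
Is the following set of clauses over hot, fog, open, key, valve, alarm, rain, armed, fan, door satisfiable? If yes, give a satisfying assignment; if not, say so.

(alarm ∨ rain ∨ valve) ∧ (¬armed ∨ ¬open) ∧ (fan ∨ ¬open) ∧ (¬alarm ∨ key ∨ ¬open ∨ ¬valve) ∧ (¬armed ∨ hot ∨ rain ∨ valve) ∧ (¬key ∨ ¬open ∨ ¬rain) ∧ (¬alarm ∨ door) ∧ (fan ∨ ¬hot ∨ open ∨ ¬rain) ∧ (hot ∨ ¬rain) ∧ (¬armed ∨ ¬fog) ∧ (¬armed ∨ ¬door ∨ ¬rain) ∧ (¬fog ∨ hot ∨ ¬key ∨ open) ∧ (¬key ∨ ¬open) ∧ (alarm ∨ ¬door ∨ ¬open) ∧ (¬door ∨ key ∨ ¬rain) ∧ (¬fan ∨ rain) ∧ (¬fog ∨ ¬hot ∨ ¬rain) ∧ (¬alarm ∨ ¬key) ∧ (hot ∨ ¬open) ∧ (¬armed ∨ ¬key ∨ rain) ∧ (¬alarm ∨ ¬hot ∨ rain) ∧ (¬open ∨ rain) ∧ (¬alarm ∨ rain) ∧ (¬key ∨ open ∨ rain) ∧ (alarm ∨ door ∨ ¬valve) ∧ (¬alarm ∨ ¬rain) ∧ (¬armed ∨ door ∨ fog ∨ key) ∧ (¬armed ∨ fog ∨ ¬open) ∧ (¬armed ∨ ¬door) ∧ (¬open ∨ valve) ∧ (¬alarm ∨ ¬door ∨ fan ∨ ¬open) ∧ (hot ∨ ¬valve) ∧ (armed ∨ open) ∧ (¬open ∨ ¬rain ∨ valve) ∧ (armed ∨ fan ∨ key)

Set hot = True.
Try fog = True:
  (¬armed ∨ ¬fog) forces armed = False.
  (¬fog ∨ ¬hot ∨ ¬rain) forces rain = False.
  (¬fan ∨ rain) forces fan = False.
  (fan ∨ ¬open) forces open = False.
  clause (armed ∨ open) is falsified — backtrack.
So fog = False.
Set open = False.
  then (armed ∨ open) forces armed = True.
  then (¬armed ∨ ¬door) forces door = False.
  then (¬alarm ∨ door) forces alarm = False.
  then (alarm ∨ door ∨ ¬valve) forces valve = False.
  then (¬armed ∨ door ∨ fog ∨ key) forces key = True.
  then (alarm ∨ rain ∨ valve) forces rain = True.
  then (fan ∨ ¬hot ∨ open ∨ ¬rain) forces fan = True.
All clauses satisfied.

hot = True, fog = False, open = False, key = True, valve = False, alarm = False, rain = True, armed = True, fan = True, door = False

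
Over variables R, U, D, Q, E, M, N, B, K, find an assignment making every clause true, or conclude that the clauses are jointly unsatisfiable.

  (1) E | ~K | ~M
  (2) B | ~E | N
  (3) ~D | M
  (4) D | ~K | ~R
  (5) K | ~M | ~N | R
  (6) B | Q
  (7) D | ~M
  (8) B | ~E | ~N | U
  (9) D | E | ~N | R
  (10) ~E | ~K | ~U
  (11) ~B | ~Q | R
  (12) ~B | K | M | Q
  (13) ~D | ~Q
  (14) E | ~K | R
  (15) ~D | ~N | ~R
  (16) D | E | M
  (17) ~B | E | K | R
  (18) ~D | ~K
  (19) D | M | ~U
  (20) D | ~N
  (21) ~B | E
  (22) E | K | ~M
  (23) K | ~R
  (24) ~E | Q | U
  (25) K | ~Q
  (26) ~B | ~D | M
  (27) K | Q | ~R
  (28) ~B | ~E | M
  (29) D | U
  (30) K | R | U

Try R = True:
  (K | ~R) forces K = True.
  (D | ~K | ~R) forces D = True.
  clause (~D | ~K) is falsified — backtrack.
So R = False.
Set U = True.
Set D = True.
  then (~D | M) forces M = True.
  then (~D | ~Q) forces Q = False.
  then (~D | ~K) forces K = False.
  then (E | K | ~M) forces E = True.
  then (K | ~M | ~N | R) forces N = False.
  then (B | Q) forces B = True.
All clauses satisfied.

R=F, U=T, D=T, Q=F, E=T, M=T, N=F, B=T, K=F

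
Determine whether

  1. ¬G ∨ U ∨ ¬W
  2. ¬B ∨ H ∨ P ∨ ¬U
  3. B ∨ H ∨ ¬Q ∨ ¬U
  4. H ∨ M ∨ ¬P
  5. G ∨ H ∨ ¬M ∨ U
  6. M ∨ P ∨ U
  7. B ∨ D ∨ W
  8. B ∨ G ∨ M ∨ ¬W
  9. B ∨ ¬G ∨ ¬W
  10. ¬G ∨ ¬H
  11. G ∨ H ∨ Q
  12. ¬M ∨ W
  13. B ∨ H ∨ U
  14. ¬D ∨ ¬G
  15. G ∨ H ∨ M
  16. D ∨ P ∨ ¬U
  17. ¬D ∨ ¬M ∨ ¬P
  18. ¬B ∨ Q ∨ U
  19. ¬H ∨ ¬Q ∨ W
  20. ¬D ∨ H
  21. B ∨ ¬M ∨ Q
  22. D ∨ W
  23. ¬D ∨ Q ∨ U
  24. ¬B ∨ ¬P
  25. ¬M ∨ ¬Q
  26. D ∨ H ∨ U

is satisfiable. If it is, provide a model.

Q = False, U = True, D = True, P = False, G = False, W = False, H = True, B = True, M = False

Set Q = False.
Set U = True.
Set D = True.
  then (¬D ∨ ¬G) forces G = False.
  then (¬D ∨ H) forces H = True.
Set P = False.
Set W = False.
  then (¬M ∨ W) forces M = False.
Set B = True.
All clauses satisfied.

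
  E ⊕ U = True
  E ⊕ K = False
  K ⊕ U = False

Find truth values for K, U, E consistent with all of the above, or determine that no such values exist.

UNSATISFIABLE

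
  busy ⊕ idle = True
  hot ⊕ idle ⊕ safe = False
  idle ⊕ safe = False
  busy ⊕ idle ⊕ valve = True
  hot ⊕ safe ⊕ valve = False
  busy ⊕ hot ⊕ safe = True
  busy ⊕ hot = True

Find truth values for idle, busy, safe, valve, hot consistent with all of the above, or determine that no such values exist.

idle = False, busy = True, safe = False, valve = False, hot = False

busy ⊕ idle = T ⊕ F = True ✓
hot ⊕ idle ⊕ safe = F ⊕ F ⊕ F = False ✓
idle ⊕ safe = F ⊕ F = False ✓
busy ⊕ idle ⊕ valve = T ⊕ F ⊕ F = True ✓
hot ⊕ safe ⊕ valve = F ⊕ F ⊕ F = False ✓
busy ⊕ hot ⊕ safe = T ⊕ F ⊕ F = True ✓
busy ⊕ hot = T ⊕ F = True ✓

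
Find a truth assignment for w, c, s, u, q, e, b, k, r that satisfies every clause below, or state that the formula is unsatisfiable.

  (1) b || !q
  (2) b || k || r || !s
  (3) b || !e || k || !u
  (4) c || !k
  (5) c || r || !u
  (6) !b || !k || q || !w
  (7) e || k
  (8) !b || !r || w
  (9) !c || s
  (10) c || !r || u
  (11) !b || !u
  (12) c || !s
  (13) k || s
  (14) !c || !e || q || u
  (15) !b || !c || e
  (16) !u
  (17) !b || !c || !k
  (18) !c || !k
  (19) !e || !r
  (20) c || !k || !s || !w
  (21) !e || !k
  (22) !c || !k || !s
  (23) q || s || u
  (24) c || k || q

Unit clause (!u) forces u = False.
Set w = False.
Try c = False:
  (c || !k) forces k = False.
  (e || k) forces e = True.
  (c || !r || u) forces r = False.
  (c || !s) forces s = False.
  clause (k || s) is falsified — backtrack.
So c = True.
  then (!c || s) forces s = True.
  then (!c || !k) forces k = False.
  then (e || k) forces e = True.
  then (!c || !e || q || u) forces q = True.
  then (!e || !r) forces r = False.
  then (b || !q) forces b = True.
All clauses satisfied.

w = False, c = True, s = True, u = False, q = True, e = True, b = True, k = False, r = False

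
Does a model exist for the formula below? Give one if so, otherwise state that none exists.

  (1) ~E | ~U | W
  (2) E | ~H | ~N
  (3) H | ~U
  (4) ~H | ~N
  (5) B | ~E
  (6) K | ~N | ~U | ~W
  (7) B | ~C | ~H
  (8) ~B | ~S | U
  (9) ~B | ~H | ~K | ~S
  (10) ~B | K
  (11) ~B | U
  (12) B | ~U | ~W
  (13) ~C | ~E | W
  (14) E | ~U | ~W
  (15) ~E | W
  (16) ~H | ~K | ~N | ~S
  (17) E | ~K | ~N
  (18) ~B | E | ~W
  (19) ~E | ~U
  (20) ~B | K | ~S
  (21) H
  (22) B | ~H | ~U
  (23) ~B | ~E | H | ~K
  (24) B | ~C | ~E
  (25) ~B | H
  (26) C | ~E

Unit clause (H) forces H = True.
In (~H | ~N) only ~N is left, so N = False.
Set K = True.
Set B = True.
  then (~B | ~H | ~K | ~S) forces S = False.
  then (~B | U) forces U = True.
  then (~E | ~U) forces E = False.
  then (E | ~U | ~W) forces W = False.
Set C = False.
All clauses satisfied.

K: True, B: True, U: True, S: False, N: False, C: False, H: True, E: False, W: False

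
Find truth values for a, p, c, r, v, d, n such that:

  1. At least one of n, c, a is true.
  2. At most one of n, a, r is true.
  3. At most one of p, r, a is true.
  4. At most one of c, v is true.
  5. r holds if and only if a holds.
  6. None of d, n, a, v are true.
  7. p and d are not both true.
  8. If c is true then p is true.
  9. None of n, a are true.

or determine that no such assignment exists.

a = False; p = True; c = True; r = False; v = False; d = False; n = False

  (1) {n, c, a}: 1 true — at least one ✓
  (2) {n, a, r}: 0 true — at most one ✓
  (3) {p, r, a}: 1 true — at most one ✓
  (4) {c, v}: 1 true — at most one ✓
  (5) r=F, a=F — same ✓
  (6) {d, n, a, v}: 0 true — none ✓
  (7) p=T, d=F — not both ✓
  (8) c=T ⇒ p: T ✓
  (9) {n, a}: 0 true — none ✓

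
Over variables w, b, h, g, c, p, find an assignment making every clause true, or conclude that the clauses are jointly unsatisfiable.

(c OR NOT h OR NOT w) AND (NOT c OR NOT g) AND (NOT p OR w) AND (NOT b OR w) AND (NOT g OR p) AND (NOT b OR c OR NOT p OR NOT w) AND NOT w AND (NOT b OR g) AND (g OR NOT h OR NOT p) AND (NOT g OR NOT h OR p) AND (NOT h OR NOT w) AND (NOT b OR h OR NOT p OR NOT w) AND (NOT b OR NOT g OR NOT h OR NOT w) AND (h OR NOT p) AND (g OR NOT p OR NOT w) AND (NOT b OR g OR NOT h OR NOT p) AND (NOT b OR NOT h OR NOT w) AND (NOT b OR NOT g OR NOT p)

w=F; b=F; h=F; g=F; c=F; p=F

Unit clause (NOT w) forces w = False.
In (NOT p OR w) only NOT p is left, so p = False.
In (NOT b OR w) only NOT b is left, so b = False.
In (NOT g OR p) only NOT g is left, so g = False.
Set h = False.
Set c = False.
All clauses satisfied.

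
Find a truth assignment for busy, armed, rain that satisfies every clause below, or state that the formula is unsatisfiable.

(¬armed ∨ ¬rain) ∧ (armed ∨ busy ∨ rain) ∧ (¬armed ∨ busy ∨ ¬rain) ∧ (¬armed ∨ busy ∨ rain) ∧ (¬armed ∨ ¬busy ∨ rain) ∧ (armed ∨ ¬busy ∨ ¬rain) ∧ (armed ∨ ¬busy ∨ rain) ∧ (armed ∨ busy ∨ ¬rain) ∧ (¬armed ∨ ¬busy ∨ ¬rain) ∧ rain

No satisfying assignment exists.

Case rain = True:
  (¬armed ∨ ¬rain) forces armed = False.
  (armed ∨ ¬busy ∨ ¬rain) forces busy = False.
  Clause (armed ∨ busy ∨ ¬rain) is falsified — contradiction.
Case rain = False:
  Clause (rain) is falsified — contradiction.
Both cases fail, so the formula is unsatisfiable.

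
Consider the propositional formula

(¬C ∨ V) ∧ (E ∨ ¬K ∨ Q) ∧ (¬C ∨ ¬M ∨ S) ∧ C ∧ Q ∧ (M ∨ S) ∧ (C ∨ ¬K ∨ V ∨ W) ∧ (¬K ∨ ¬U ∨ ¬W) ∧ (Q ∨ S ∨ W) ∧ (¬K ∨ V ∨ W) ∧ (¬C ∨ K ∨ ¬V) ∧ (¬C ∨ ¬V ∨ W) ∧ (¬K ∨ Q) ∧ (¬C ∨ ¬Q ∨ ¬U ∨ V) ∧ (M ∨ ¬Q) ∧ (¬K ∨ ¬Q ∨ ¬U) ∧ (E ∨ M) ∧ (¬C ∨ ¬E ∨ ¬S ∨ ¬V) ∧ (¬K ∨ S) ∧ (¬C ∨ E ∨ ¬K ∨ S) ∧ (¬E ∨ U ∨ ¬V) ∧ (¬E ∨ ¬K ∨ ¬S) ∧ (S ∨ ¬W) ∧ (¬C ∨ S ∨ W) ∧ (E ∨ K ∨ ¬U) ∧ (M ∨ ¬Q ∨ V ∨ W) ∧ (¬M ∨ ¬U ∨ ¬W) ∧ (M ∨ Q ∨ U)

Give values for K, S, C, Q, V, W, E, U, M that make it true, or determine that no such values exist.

K: True, S: True, C: True, Q: True, V: True, W: True, E: False, U: False, M: True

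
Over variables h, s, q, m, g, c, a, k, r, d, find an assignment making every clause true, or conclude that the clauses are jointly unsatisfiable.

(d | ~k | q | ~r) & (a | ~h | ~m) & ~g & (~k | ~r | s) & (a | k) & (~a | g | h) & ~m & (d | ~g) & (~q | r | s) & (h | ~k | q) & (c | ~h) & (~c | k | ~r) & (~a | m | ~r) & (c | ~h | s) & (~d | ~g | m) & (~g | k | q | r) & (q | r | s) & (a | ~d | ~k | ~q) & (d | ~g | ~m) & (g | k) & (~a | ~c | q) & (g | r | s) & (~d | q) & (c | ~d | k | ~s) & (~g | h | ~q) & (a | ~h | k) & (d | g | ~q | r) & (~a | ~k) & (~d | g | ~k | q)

Unit clause (~g) forces g = False.
Unit clause (~m) forces m = False.
In (g | k) only k is left, so k = True.
In (~a | ~k) only ~a is left, so a = False.
Set h = True.
  then (c | ~h) forces c = True.
Try s = False:
  (~k | ~r | s) forces r = False.
  clause (g | r | s) is falsified — backtrack.
So s = True.
Set q = True.
  then (a | ~d | ~k | ~q) forces d = False.
  then (d | g | ~q | r) forces r = True.
All clauses satisfied.

h = True, s = True, q = True, m = False, g = False, c = True, a = False, k = True, r = True, d = False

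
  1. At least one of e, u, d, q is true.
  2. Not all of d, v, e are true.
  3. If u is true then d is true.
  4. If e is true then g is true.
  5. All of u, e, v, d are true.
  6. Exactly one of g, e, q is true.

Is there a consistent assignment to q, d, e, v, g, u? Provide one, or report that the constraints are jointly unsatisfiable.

Unsatisfiable

Case e = True:
  (4) with e=T forces g = True.
  Constraint (6) is violated (g=T, e=T) — contradiction.
Case e = False:
  Constraint (5) is violated (e=F) — contradiction.
Both cases fail — unsatisfiable.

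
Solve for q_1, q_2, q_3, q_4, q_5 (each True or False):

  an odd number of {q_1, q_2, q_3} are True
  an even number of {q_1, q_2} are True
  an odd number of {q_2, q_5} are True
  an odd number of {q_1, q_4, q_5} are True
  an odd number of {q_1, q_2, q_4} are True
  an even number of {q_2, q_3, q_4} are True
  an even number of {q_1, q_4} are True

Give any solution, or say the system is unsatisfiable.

Unsatisfiable — no assignment works.

Adding constraints 3, 4, 5 mod 2: every variable appears an even number of times on the left, so the left side is 0.
But the right sides sum to 1 (mod 2). 0 ≠ 1 — the system is inconsistent.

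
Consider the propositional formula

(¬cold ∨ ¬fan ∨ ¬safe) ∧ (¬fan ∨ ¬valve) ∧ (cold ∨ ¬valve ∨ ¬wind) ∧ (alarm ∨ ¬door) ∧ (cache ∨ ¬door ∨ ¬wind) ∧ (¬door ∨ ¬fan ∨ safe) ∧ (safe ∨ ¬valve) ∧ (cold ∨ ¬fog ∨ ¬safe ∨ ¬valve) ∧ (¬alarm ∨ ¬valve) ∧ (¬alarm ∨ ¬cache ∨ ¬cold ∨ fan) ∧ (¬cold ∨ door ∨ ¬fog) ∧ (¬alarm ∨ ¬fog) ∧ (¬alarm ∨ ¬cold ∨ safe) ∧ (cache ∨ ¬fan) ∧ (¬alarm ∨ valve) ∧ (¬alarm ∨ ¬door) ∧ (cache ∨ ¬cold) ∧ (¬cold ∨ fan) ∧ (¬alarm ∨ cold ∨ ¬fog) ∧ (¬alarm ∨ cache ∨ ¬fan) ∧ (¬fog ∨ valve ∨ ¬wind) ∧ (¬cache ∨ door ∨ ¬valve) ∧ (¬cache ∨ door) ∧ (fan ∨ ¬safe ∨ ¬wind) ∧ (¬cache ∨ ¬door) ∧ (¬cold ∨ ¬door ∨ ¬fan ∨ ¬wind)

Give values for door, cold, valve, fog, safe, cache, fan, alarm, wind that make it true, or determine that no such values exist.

door: False; cold: False; valve: False; fog: True; safe: True; cache: False; fan: False; alarm: False; wind: False

Set door = False.
  then (¬cache ∨ door) forces cache = False.
  then (cache ∨ ¬fan) forces fan = False.
  then (cache ∨ ¬cold) forces cold = False.
Set valve = False.
  then (¬alarm ∨ valve) forces alarm = False.
Set fog = True.
  then (¬fog ∨ valve ∨ ¬wind) forces wind = False.
Set safe = True.
All clauses satisfied.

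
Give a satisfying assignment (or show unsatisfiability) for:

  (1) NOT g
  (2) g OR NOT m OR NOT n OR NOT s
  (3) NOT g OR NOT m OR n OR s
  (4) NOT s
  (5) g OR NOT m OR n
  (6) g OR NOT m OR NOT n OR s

Unit clause (NOT g) forces g = False.
Unit clause (NOT s) forces s = False.
Try m = True:
  (g OR NOT m OR n) forces n = True.
  clause (g OR NOT m OR NOT n OR s) is falsified — backtrack.
So m = False.
Set n = True.
Check each clause:
  (NOT g): NOT g holds.
  (g OR NOT m OR NOT n OR NOT s): NOT m holds.
  (NOT g OR NOT m OR n OR s): NOT g holds.
  (NOT s): NOT s holds.
  (g OR NOT m OR n): NOT m holds.
  (g OR NOT m OR NOT n OR s): NOT m holds.
All clauses satisfied.

m: False; s: False; g: False; n: True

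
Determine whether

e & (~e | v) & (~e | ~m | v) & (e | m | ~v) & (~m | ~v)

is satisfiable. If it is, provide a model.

Unit clause (e) forces e = True.
In (~e | v) only v is left, so v = True.
In (~m | ~v) only ~m is left, so m = False.
Check each clause:
  (e): e holds.
  (~e | v): v holds.
  (~e | ~m | v): ~m holds.
  (e | m | ~v): e holds.
  (~m | ~v): ~m holds.
All clauses satisfied.

e: True; m: False; v: True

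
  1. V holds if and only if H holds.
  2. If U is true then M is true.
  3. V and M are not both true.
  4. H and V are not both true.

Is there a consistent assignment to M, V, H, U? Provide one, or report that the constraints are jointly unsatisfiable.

M = True, V = False, H = False, U = False

  (1) V=F, H=F — same ✓
  (2) U=F ⇒ M: vacuous ✓
  (3) V=F, M=T — not both ✓
  (4) H=F, V=F — not both ✓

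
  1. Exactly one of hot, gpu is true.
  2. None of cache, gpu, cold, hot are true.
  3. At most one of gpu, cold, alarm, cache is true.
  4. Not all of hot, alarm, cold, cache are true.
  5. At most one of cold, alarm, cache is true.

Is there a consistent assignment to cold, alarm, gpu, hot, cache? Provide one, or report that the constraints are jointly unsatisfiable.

Case gpu = True:
  Constraint (2) is violated (gpu=T) — contradiction.
Case gpu = False:
  (1) with gpu=F forces hot = True.
  Constraint (2) is violated (hot=T) — contradiction.
Both cases fail — unsatisfiable.

Unsatisfiable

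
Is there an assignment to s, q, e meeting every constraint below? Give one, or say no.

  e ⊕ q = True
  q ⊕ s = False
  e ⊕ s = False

Unsatisfiable

Adding constraints 1, 2, 3 mod 2: every variable appears an even number of times on the left, so the left side is 0.
But the right sides sum to 1 (mod 2). 0 ≠ 1 — the system is inconsistent.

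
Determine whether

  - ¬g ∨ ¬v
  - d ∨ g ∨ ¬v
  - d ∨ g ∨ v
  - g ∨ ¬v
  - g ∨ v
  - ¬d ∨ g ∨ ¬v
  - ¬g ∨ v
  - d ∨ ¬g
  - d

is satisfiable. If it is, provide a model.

Unsatisfiable — no assignment works.

Case g = True:
  (¬g ∨ ¬v) forces v = False.
  Clause (¬g ∨ v) is falsified — contradiction.
Case g = False:
  (g ∨ ¬v) forces v = False.
  Clause (g ∨ v) is falsified — contradiction.
Both cases fail, so the formula is unsatisfiable.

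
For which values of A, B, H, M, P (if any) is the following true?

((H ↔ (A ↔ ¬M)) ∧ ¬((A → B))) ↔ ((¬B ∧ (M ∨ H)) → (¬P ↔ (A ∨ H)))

A: True, B: False, H: True, M: True, P: True

  ((H ↔ (A ↔ ¬M)) ∧ ¬((A → B))) ↔ ((¬B ∧ (M ∨ H)) → (¬P ↔ (A ∨ H))) = True
    (H ↔ (A ↔ ¬M)) ∧ ¬((A → B)) = False
      H ↔ (A ↔ ¬M) = False
        A ↔ ¬M = False
          ¬M = False
      ¬((A → B)) = True
        A → B = False
    (¬B ∧ (M ∨ H)) → (¬P ↔ (A ∨ H)) = False
      ¬B ∧ (M ∨ H) = True
        ¬B = True
        M ∨ H = True
      ¬P ↔ (A ∨ H) = False
        ¬P = False
        A ∨ H = True
The formula evaluates to True.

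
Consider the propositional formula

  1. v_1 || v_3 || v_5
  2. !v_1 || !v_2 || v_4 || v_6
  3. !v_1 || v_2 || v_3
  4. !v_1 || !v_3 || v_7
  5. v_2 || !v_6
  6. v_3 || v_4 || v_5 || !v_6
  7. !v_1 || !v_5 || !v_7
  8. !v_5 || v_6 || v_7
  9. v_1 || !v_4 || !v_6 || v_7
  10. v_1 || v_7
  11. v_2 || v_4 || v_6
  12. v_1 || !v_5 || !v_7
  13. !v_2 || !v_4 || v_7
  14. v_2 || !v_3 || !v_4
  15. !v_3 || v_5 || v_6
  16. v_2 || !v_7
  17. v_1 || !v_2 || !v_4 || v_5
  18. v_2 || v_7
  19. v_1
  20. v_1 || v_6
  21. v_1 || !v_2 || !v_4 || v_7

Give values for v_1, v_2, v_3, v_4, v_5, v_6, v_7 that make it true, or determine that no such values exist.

Unit clause (v_1) forces v_1 = True.
Set v_2 = True.
Set v_3 = True.
  then (!v_1 || !v_3 || v_7) forces v_7 = True.
  then (!v_1 || !v_5 || !v_7) forces v_5 = False.
  then (!v_3 || v_5 || v_6) forces v_6 = True.
Set v_4 = False.
All clauses satisfied.

v_1=T, v_2=T, v_3=T, v_4=F, v_5=F, v_6=T, v_7=T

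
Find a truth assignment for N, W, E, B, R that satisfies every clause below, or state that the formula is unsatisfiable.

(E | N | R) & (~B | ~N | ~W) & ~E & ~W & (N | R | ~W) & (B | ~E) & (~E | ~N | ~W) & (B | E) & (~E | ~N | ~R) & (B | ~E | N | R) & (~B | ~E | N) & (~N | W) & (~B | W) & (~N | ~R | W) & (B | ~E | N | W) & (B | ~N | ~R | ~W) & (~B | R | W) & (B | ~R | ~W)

The formula is unsatisfiable.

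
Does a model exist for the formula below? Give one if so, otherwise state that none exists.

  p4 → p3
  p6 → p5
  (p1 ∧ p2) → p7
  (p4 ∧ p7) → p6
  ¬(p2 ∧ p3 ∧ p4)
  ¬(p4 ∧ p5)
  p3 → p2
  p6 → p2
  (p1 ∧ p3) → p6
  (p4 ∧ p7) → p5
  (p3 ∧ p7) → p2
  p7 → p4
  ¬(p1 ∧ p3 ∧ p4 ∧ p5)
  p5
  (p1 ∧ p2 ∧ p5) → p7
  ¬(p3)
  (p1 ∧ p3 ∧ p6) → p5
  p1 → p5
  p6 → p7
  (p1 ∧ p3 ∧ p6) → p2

Unit clause (¬p3) forces p3 = False.
Unit clause (p5) forces p5 = True.
In (p3 ∨ ¬p4) only ¬p4 is left, so p4 = False.
In (p4 ∨ ¬p7) only ¬p7 is left, so p7 = False.
In (¬p6 ∨ p7) only ¬p6 is left, so p6 = False.
Set p1 = False.
Set p2 = False.
All clauses satisfied.

p1: False, p2: False, p3: False, p4: False, p5: True, p6: False, p7: False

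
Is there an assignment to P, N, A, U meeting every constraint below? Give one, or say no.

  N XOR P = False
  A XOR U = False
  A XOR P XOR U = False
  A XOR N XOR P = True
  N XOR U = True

P = False, N = False, A = True, U = True

N XOR P = F XOR F = False ✓
A XOR U = T XOR T = False ✓
A XOR P XOR U = T XOR F XOR T = False ✓
A XOR N XOR P = T XOR F XOR F = True ✓
N XOR U = F XOR T = True ✓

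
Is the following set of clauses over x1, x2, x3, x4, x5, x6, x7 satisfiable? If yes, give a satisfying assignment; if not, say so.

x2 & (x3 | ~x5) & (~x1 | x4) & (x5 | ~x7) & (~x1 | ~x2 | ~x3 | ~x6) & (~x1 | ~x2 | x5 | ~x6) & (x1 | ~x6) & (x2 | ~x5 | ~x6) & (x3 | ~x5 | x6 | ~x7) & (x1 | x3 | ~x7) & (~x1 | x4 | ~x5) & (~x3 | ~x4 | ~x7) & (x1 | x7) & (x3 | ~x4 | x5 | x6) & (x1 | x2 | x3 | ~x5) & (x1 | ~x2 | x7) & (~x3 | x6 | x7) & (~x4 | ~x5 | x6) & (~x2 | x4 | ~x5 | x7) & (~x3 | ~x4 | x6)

Unit clause (x2) forces x2 = True.
Set x1 = False.
  then (x1 | ~x6) forces x6 = False.
  then (x1 | x7) forces x7 = True.
  then (x5 | ~x7) forces x5 = True.
  then (x3 | ~x5 | x6 | ~x7) forces x3 = True.
  then (~x3 | ~x4 | ~x7) forces x4 = False.
All clauses satisfied.

x1=F, x2=T, x3=T, x4=F, x5=T, x6=F, x7=T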